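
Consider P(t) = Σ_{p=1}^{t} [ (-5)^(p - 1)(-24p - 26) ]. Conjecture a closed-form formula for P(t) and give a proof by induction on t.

We claim P(t) = (-5)^t(4t + 5) - 5 for all t ≥ 1.
Base step (t = 1): P(1) = -50, and the closed form gives -50. They agree.
For the inductive step, assume it holds for an arbitrary p ≥ 1, so P(p) = (-5)^p(4p + 5) - 5.
Then P(p+1) = P(p) + ((-5)^p(-24p - 50)) = ((-5)^p(4p + 5) - 5) + ((-5)^p(-24p - 50)).
Simplifying, P(p+1) = -20(-5)^p·p - 45(-5)^p - 5 = (-5)^(p+1)(4(p+1) + 5) - 5,
which is the closed form with t = p+1.
This completes the induction.

P(t) = (-5)^t(4t + 5) - 5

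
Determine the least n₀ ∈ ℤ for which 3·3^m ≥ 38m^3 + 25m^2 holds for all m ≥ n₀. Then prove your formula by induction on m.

At m = 8: 19683 < 21056, so the inequality fails and n₀ ≥ 9. We prove 3·3^m ≥ 38m^3 + 25m^2 for all m ≥ 9.
Base case (m = 9): 3·3^m = 59049 and 38m^3 + 25m^2 = 29727, so 59049 ≥ 29727.
Inductive step: assume the claim holds for m = p, so 3·3^p ≥ 38p^3 + 25p^2.
Then 3·3^(p + 1) = 3·(3·3^p) ≥ 3·(38p^3 + 25p^2).
Also, for p ≥ 9 we have 3·(38p^3 + 25p^2) ≥ 38(p+1)^3 + 25(p+1)^2, since 3·(38p^3 + 25p^2) − (38(p+1)^3 + 25(p+1)^2) = 76p^3 - 64p^2 - 164p - 63, which is nonnegative for all p ≥ 9.
Combining, 3·3^(p + 1) ≥ 38(p+1)^3 + 25(p+1)^2.
Hence, by induction on m, the claim holds for every m ≥ 9.
Hence the smallest such n₀ is 9.

n₀ = 9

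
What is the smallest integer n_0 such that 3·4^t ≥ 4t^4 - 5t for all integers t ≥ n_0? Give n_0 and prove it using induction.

At t = 4: 768 < 1004, so the inequality fails and n_0 ≥ 5. We prove 3·4^t ≥ 4t^4 - 5t for all t ≥ 5.
Base case (t = 5): 3·4^t = 3072 and 4t^4 - 5t = 2475, so 3072 ≥ 2475.
Suppose the result is true for t = k, so 3·4^k ≥ 4k^4 - 5k.
Then 3·4^(k + 1) = 4·(3·4^k) ≥ 4·(4k^4 - 5k).
Also, for k ≥ 5 we have 4·(4k^4 - 5k) ≥ 4(k+1)^4 - 5(k+1), since 4·(4k^4 - 5k) − (4(k+1)^4 - 5(k+1)) = 12k^4 - 16k^3 - 24k^2 - 31k + 1, which is nonnegative for all k ≥ 5.
Combining, 3·4^(k + 1) ≥ 4(k+1)^4 - 5(k+1).
Hence, by induction on t, the claim holds for every t ≥ 5.
Hence the smallest such n_0 is 5.

n_0 = 5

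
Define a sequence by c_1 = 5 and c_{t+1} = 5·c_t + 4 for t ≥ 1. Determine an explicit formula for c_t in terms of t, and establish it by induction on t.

c_t = 6·5^(t - 1) - 1

Computing the first terms: c_1 = 5, c_2 = 29, c_3 = 149. This suggests c_t = 6·5^(t - 1) - 1.
Base step (t = 1): the formula gives 5 = 5 = c_1.
Inductive step: assume the claim holds for t = r, so c_r = 6·5^(r - 1) - 1.
Then c_{r+1} = 5·c_r + 4 = 5·(6·5^(r - 1) - 1) + 4 = 6·5^r - 1 = 6·5^((r+1) - 1) - 1,
which is the claimed formula at t = r+1.
By induction, the statement is established for all t ≥ 1.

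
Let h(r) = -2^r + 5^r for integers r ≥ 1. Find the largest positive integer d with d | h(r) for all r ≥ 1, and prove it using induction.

d = 3

Computing the first values: h(1) = 3 and h(2) = 21; gcd(3, 21) = 3, so d ≤ 3.
We prove 3 | -2^r + 5^r for all r ≥ 1 by induction on r.
For the base case r = 1: h(1) = 3 = 3·(1), so 3 | h(1).
Inductive step: suppose the statement holds for some j ≥ 1, i.e. 3 | h(j). Then
5^{j+1} − 2^{j+1} = 5·5^j − 2·2^j = 5·(5^j − 2^j) + (3)·2^j. The first term is divisible by 3 by the inductive hypothesis, and the second term (3)·2^j is divisible by 3 since 3 | 3. Hence 3 | h(j+1).
By induction, the statement is established for all r ≥ 1.
Therefore the largest such d is 3.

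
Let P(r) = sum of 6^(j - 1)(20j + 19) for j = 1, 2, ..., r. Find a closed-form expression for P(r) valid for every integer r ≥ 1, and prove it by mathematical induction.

P(r) = 6^r(4r + 3) - 3

We claim P(r) = 6^r(4r + 3) - 3 for all r ≥ 1.
Base case (r = 1): P(1) = 39, and the closed form gives 39. They agree.
Inductive step: assume the claim holds for r = j, so P(j) = 6^j(4j + 3) - 3.
Then P(j+1) = P(j) + (6^j(20j + 39)) = (6^j(4j + 3) - 3) + (6^j(20j + 39)).
Simplifying, P(j+1) = 24·6^j·j + 42·6^j - 3 = 6^(j+1)(4(j+1) + 3) - 3,
which is the closed form with r = j+1.
By the principle of mathematical induction, the result holds for all r ≥ 1.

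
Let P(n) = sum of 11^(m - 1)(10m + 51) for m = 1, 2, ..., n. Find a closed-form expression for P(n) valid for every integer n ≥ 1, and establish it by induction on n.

P(n) = 11^n(n + 5) - 5

We claim P(n) = 11^n(n + 5) - 5 for all n ≥ 1.
For the base case n = 1: P(1) = 61, and the closed form gives 61. They agree.
Inductive step: assume the claim holds for n = m, so P(m) = 11^m(m + 5) - 5.
Then P(m+1) = P(m) + (11^m(10m + 61)) = (11^m(m + 5) - 5) + (11^m(10m + 61)).
Simplifying, P(m+1) = 11·11^m·m + 66·11^m - 5 = 11^(m+1)((m+1) + 5) - 5,
which is the closed form with n = m+1.
By induction, the statement is established for all n ≥ 1.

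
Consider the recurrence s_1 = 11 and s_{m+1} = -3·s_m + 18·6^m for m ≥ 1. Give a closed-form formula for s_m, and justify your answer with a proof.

s_m = -(-3)^(m - 1) + 2·6^m

Computing the first terms: s_1 = 11, s_2 = 75, s_3 = 423. This suggests s_m = -(-3)^(m - 1) + 2·6^m.
Base case (m = 1): the formula gives 11 = 11 = s_1.
Suppose the result is true for m = r, so s_r = -(-3)^(r - 1) + 2·6^r.
Then s_{r+1} = -3·s_r + 18·6^r = -3·(-(-3)^(r - 1) + 2·6^r) + 18·6^r = -(-3)^r + 2·6^(r + 1) = -(-3)^((r+1) - 1) + 2·6^(r+1),
which is the claimed formula at m = r+1.
By induction, the statement is established for all m ≥ 1.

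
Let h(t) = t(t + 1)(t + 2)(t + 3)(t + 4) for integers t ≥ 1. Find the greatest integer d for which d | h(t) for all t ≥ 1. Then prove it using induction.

d = 120

Computing the first values: h(1) = 120 and h(2) = 720; gcd(120, 720) = 120, so d ≤ 120.
We prove 120 | t(t + 1)(t + 2)(t + 3)(t + 4) for all t ≥ 1 by induction on t.
Base case (t = 1): h(1) = 120 = 120·(1), so 120 | h(1).
For the inductive step, assume it holds for an arbitrary r ≥ 1, i.e. 120 | h(r). Then
h(r+1) − h(r) = (r+1)·(r+2)·(r+3)·(r+4)·(r+5) − r·(r+1)·(r+2)·(r+3)·(r+4) = (r+1)·(r+2)·(r+3)·(r+4)·[(r+5) − r] = 5·(r+1)·(r+2)·(r+3)·(r+4). The product of 4 consecutive integers is divisible by (4)! = 24, so h(r+1) − h(r) is divisible by 5·24 = 120. By the inductive hypothesis 120 | h(r), hence 120 | h(r+1).
This completes the induction.
Therefore the largest such d is 120.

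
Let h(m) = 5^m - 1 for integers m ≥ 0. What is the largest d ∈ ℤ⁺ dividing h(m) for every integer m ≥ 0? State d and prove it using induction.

Computing the first values: h(0) = 0 and h(1) = 4; gcd(0, 4) = 4, so d ≤ 4.
We prove 4 | 5^m - 1 for all m ≥ 0 by induction on m.
For the base case m = 0: h(0) = 0 = 4·(0), so 4 | h(0).
Suppose the result is true for m = k, i.e. 4 | h(k). Then
h(k+1) = 5^(k+1) - 1 = 5·(5^k - 1) + 4 = 5·h(k) + 4. The first term is divisible by 4 by the inductive hypothesis, and 4 is divisible by 4. Hence 4 | h(k+1).
By induction, the statement is established for all m ≥ 0.
Therefore the largest such d is 4.

d = 4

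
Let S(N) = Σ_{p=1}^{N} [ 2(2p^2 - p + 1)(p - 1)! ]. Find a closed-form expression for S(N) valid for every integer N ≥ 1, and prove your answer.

S(N) = (4N + 2)N! - 2

We claim S(N) = (4N + 2)N! - 2 for all N ≥ 1.
For the base case N = 1: S(1) = 4, and the closed form gives 4. They agree.
Inductive step: assume the claim holds for N = p, so S(p) = (4p + 2)p! - 2.
Then S(p+1) = S(p) + (2(2p^2 + 3p + 2)p!) = ((4p + 2)p! - 2) + (2(2p^2 + 3p + 2)p!).
Simplifying, S(p+1) = (4(p+1) + 2)(p+1)! - 2,
which is the closed form with N = p+1.
By induction, the statement is established for all N ≥ 1.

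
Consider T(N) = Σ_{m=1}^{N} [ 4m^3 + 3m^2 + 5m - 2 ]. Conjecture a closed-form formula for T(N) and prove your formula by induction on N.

We claim T(N) = N(N^3 + 3N^2 + 5N + 1) for all N ≥ 1.
Base step (N = 1): T(1) = 10, and the closed form gives 10. They agree.
Suppose the result is true for N = m, so T(m) = m(m^3 + 3m^2 + 5m + 1).
Then T(m+1) = T(m) + (4m^3 + 15m^2 + 23m + 10) = (m(m^3 + 3m^2 + 5m + 1)) + (4m^3 + 15m^2 + 23m + 10).
Simplifying, T(m+1) = (m + 1)(m^3 + 6m^2 + 14m + 10) = (m+1)((m+1)^3 + 3(m+1)^2 + 5(m+1) + 1),
which is the closed form with N = m+1.
By induction, the statement is established for all N ≥ 1.

T(N) = N(N^3 + 3N^2 + 5N + 1)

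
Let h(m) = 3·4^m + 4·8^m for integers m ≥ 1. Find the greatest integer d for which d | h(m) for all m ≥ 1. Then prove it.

d = 4

Computing the first values: h(1) = 44 and h(2) = 304; gcd(44, 304) = 4, so d ≤ 4.
We prove 4 | 3·4^m + 4·8^m for all m ≥ 1 by induction on m.
Base step (m = 1): h(1) = 44 = 4·(11), so 4 | h(1).
Inductive step: suppose the statement holds for some k ≥ 1, i.e. 4 | h(k). Then
h(k+1) − 8·h(k) = (3·4^(k+1) + 4·8^(k+1)) − 8·(3·4^k + 4·8^k) = (3)·4^k·(4 − 8) = (-12)·4^k. Since 4 | h(k) by the inductive hypothesis, 4 | 8·h(k); and 4 | -12 since -12 = 4·-3. Therefore 4 | h(k+1).
By the principle of mathematical induction, the result holds for all m ≥ 1.
Therefore the largest such d is 4.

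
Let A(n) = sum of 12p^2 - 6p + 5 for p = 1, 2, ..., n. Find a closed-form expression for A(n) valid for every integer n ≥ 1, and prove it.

A(n) = n(4n^2 + 3n + 4)

We claim A(n) = n(4n^2 + 3n + 4) for all n ≥ 1.
For the base case n = 1: A(1) = 11, and the closed form gives 11. They agree.
Inductive step: assume the claim holds for n = p, so A(p) = p(4p^2 + 3p + 4).
Then A(p+1) = A(p) + (12p^2 + 18p + 11) = (p(4p^2 + 3p + 4)) + (12p^2 + 18p + 11).
Simplifying, A(p+1) = (p + 1)(4p^2 + 11p + 11) = (p+1)(4(p+1)^2 + 3(p+1) + 4),
which is the closed form with n = p+1.
By induction, the statement is established for all n ≥ 1.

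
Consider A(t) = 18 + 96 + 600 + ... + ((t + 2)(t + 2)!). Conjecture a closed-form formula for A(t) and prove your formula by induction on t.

We claim A(t) = (t + 3)! - 6 for all t ≥ 1.
Base step (t = 1): A(1) = 18, and the closed form gives 18. They agree.
Inductive step: assume the claim holds for t = p, so A(p) = (p + 3)! - 6.
Then A(p+1) = A(p) + ((p + 3)(p + 3)!) = ((p + 3)! - 6) + ((p + 3)(p + 3)!).
Simplifying, A(p+1) = ((p+1) + 3)! - 6,
which is the closed form with t = p+1.
Hence, by induction on t, the claim holds for every t ≥ 1.

A(t) = (t + 3)! - 6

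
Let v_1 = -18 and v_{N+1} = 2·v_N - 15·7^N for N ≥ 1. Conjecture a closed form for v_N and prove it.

Computing the first terms: v_1 = -18, v_2 = -141, v_3 = -1017. This suggests v_N = 3·2^(N - 1) - 3·7^N.
Base step (N = 1): the formula gives -18 = -18 = v_1.
Inductive step: assume the claim holds for N = i, so v_i = 3·2^(i - 1) - 3·7^i.
Then v_{i+1} = 2·v_i - 15·7^i = 2·(3·2^(i - 1) - 3·7^i) - 15·7^i = 3·2^i - 3·7^(i + 1) = 3·2^((i+1) - 1) - 3·7^(i+1),
which is the claimed formula at N = i+1.
Hence, by induction on N, the claim holds for every N ≥ 1.

v_N = 3·2^(N - 1) - 3·7^N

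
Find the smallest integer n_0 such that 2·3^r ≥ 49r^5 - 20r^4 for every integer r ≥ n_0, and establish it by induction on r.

At r = 15: 28697814 < 36196875, so the inequality fails and n_0 ≥ 16. We prove 2·3^r ≥ 49r^5 - 20r^4 for all r ≥ 16.
Base case (r = 16): 2·3^r = 86093442 and 49r^5 - 20r^4 = 50069504, so 86093442 ≥ 50069504.
Inductive step: assume the claim holds for r = j, so 2·3^j ≥ 49j^5 - 20j^4.
Then 2·3^(j + 1) = 3·(2·3^j) ≥ 3·(49j^5 - 20j^4).
Also, for j ≥ 16 we have 3·(49j^5 - 20j^4) ≥ 49(j+1)^5 - 20(j+1)^4, since 3·(49j^5 - 20j^4) − (49(j+1)^5 - 20(j+1)^4) = 98j^5 - 285j^4 - 410j^3 - 370j^2 - 165j - 29, which is nonnegative for all j ≥ 16.
Combining, 2·3^(j + 1) ≥ 49(j+1)^5 - 20(j+1)^4.
By induction, the statement is established for all r ≥ 16.
Hence the smallest such n_0 is 16.

n_0 = 16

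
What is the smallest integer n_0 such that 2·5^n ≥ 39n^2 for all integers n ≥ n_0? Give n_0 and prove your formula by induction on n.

At n = 3: 250 < 351, so the inequality fails and n_0 ≥ 4. We prove 2·5^n ≥ 39n^2 for all n ≥ 4.
For the base case n = 4: 2·5^n = 1250 and 39n^2 = 624, so 1250 ≥ 624.
Suppose the result is true for n = r, so 2·5^r ≥ 39r^2.
Then 2·5^(r + 1) = 5·(2·5^r) ≥ 5·(39r^2).
Also, for r ≥ 4 we have 5·(39r^2) ≥ 39(r+1)^2, since 5 ≥ (1 + 1/r)^2 for all r ≥ 4.
Combining, 2·5^(r + 1) ≥ 39(r+1)^2.
By the principle of mathematical induction, the result holds for all n ≥ 4.
Hence the smallest such n_0 is 4.

n_0 = 4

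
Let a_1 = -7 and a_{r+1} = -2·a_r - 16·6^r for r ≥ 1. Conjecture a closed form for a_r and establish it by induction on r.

a_r = 5(-2)^(r - 1) - 2·6^r

Computing the first terms: a_1 = -7, a_2 = -82, a_3 = -412. This suggests a_r = 5(-2)^(r - 1) - 2·6^r.
When r = 1: the formula gives -7 = -7 = a_1.
Inductive step: suppose the statement holds for some m ≥ 1, so a_m = 5(-2)^(m - 1) - 2·6^m.
Then a_{m+1} = -2·a_m - 16·6^m = -2·(5(-2)^(m - 1) - 2·6^m) - 16·6^m = 5(-2)^m - 2·6^(m + 1) = 5(-2)^((m+1) - 1) - 2·6^(m+1),
which is the claimed formula at r = m+1.
By induction, the statement is established for all r ≥ 1.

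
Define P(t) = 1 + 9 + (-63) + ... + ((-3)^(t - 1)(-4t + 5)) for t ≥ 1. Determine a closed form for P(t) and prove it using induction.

P(t) = (-3)^t(t - 1) + 1

We claim P(t) = (-3)^t(t - 1) + 1 for all t ≥ 1.
Base step (t = 1): P(1) = 1, and the closed form gives 1. They agree.
For the inductive step, assume it holds for an arbitrary r ≥ 1, so P(r) = (-3)^r(r - 1) + 1.
Then P(r+1) = P(r) + ((-3)^r(-4r + 1)) = ((-3)^r(r - 1) + 1) + ((-3)^r(-4r + 1)).
Simplifying, P(r+1) = (-3)^(r + 1)r + 1 = (-3)^(r+1)((r+1) - 1) + 1,
which is the closed form with t = r+1.
By induction, the statement is established for all t ≥ 1.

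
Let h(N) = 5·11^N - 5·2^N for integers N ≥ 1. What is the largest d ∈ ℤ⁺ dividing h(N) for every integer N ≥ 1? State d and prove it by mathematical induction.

Computing the first values: h(1) = 45 and h(2) = 585; gcd(45, 585) = 45, so d ≤ 45.
We prove 45 | 5·11^N - 5·2^N for all N ≥ 1 by induction on N.
For the base case N = 1: h(1) = 45 = 45·(1), so 45 | h(1).
Suppose the result is true for N = p, i.e. 45 | h(p). Then
h(p+1) − 11·h(p) = (5·11^(p+1) - 5·2^(p+1)) − 11·(5·11^p - 5·2^p) = (-5)·2^p·(2 − 11) = (45)·2^p. Since 45 | h(p) by the inductive hypothesis, 45 | 11·h(p); and 45 | 45 since 45 = 45·1. Therefore 45 | h(p+1).
This completes the induction.
Therefore the largest such d is 45.

d = 45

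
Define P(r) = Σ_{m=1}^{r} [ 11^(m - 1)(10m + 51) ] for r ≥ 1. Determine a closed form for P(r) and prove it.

P(r) = 11^r(r + 5) - 5

We claim P(r) = 11^r(r + 5) - 5 for all r ≥ 1.
When r = 1: P(1) = 61, and the closed form gives 61. They agree.
For the inductive step, assume it holds for an arbitrary m ≥ 1, so P(m) = 11^m(m + 5) - 5.
Then P(m+1) = P(m) + (11^m(10m + 61)) = (11^m(m + 5) - 5) + (11^m(10m + 61)).
Simplifying, P(m+1) = 11·11^m·m + 66·11^m - 5 = 11^(m+1)((m+1) + 5) - 5,
which is the closed form with r = m+1.
By the principle of mathematical induction, the result holds for all r ≥ 1.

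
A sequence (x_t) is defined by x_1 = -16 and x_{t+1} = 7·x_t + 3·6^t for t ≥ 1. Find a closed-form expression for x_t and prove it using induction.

Computing the first terms: x_1 = -16, x_2 = -94, x_3 = -550. This suggests x_t = -3·6^t + 2·7^(t - 1).
Base case (t = 1): the formula gives -16 = -16 = x_1.
For the inductive step, assume it holds for an arbitrary p ≥ 1, so x_p = -3·6^p + 2·7^(p - 1).
Then x_{p+1} = 7·x_p + 3·6^p = 7·(-3·6^p + 2·7^(p - 1)) + 3·6^p = -3·6^(p + 1) + 2·7^p = -3·6^(p+1) + 2·7^((p+1) - 1),
which is the claimed formula at t = p+1.
Hence, by induction on t, the claim holds for every t ≥ 1.

x_t = -3·6^t + 2·7^(t - 1)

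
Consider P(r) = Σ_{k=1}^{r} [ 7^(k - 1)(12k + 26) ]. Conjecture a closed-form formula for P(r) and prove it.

P(r) = 2·7^r(r + 2) - 4

We claim P(r) = 2·7^r(r + 2) - 4 for all r ≥ 1.
Base step (r = 1): P(1) = 38, and the closed form gives 38. They agree.
Inductive step: suppose the statement holds for some k ≥ 1, so P(k) = 2·7^k(k + 2) - 4.
Then P(k+1) = P(k) + (7^k(12k + 38)) = (2·7^k(k + 2) - 4) + (7^k(12k + 38)).
Simplifying, P(k+1) = 14·7^k·k + 42·7^k - 4 = 2·7^(k+1)((k+1) + 2) - 4,
which is the closed form with r = k+1.
By induction, the statement is established for all r ≥ 1.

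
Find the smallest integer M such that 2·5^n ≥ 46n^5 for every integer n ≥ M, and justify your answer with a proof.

M = 9

At n = 8: 781250 < 1507328, so the inequality fails and M ≥ 9. We prove 2·5^n ≥ 46n^5 for all n ≥ 9.
When n = 9: 2·5^n = 3906250 and 46n^5 = 2716254, so 3906250 ≥ 2716254.
Inductive step: assume the claim holds for n = m, so 2·5^m ≥ 46m^5.
Then 2·5^(m + 1) = 5·(2·5^m) ≥ 5·(46m^5).
Also, for m ≥ 9 we have 5·(46m^5) ≥ 46(m+1)^5, since 5 ≥ (1 + 1/m)^5 for all m ≥ 9.
Combining, 2·5^(m + 1) ≥ 46(m+1)^5.
By the principle of mathematical induction, the result holds for all n ≥ 9.
Hence the smallest such M is 9.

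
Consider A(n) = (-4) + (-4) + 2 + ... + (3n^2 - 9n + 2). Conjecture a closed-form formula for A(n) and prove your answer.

We claim A(n) = n(n^2 - 3n - 2) for all n ≥ 1.
When n = 1: A(1) = -4, and the closed form gives -4. They agree.
For the inductive step, assume it holds for an arbitrary k ≥ 1, so A(k) = k(k^2 - 3k - 2).
Then A(k+1) = A(k) + (3k^2 - 3k - 4) = (k(k^2 - 3k - 2)) + (3k^2 - 3k - 4).
Simplifying, A(k+1) = (k + 1)(k^2 - k - 4) = (k+1)((k+1)^2 - 3(k+1) - 2),
which is the closed form with n = k+1.
By the principle of mathematical induction, the result holds for all n ≥ 1.

A(n) = n(n^2 - 3n - 2)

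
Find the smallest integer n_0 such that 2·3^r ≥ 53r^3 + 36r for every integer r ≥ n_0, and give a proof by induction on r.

n_0 = 9

At r = 8: 13122 < 27424, so the inequality fails and n_0 ≥ 9. We prove 2·3^r ≥ 53r^3 + 36r for all r ≥ 9.
For the base case r = 9: 2·3^r = 39366 and 53r^3 + 36r = 38961, so 39366 ≥ 38961.
Suppose the result is true for r = m, so 2·3^m ≥ 53m^3 + 36m.
Then 2·3^(m + 1) = 3·(2·3^m) ≥ 3·(53m^3 + 36m).
Also, for m ≥ 9 we have 3·(53m^3 + 36m) ≥ 53(m+1)^3 + 36(m+1), since 3·(53m^3 + 36m) − (53(m+1)^3 + 36(m+1)) = 106m^3 - 159m^2 - 87m - 89, which is nonnegative for all m ≥ 9.
Combining, 2·3^(m + 1) ≥ 53(m+1)^3 + 36(m+1).
By induction, the statement is established for all r ≥ 9.
Hence the smallest such n_0 is 9.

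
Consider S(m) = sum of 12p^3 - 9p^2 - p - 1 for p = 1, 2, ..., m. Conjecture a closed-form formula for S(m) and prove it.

We claim S(m) = m(3m^3 + 3m^2 - 2m - 3) for all m ≥ 1.
Base case (m = 1): S(1) = 1, and the closed form gives 1. They agree.
For the inductive step, assume it holds for an arbitrary p ≥ 1, so S(p) = p(3p^3 + 3p^2 - 2p - 3).
Then S(p+1) = S(p) + (12p^3 + 27p^2 + 17p + 1) = (p(3p^3 + 3p^2 - 2p - 3)) + (12p^3 + 27p^2 + 17p + 1).
Simplifying, S(p+1) = (p + 1)(3p^3 + 12p^2 + 13p + 1) = (p+1)(3(p+1)^3 + 3(p+1)^2 - 2(p+1) - 3),
which is the closed form with m = p+1.
Hence, by induction on m, the claim holds for every m ≥ 1.

S(m) = m(3m^3 + 3m^2 - 2m - 3)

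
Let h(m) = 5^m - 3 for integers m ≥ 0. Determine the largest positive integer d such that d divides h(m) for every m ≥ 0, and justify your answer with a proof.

Computing the first values: h(0) = -2 and h(1) = 2; gcd(-2, 2) = 2, so d ≤ 2.
We prove 2 | 5^m - 3 for all m ≥ 0 by induction on m.
Base case (m = 0): h(0) = -2 = 2·(-1), so 2 | h(0).
Inductive step: assume the claim holds for m = j, i.e. 2 | h(j). Then
h(j+1) = 5^(j+1) - 3 = 5·(5^j - 3) + 12 = 5·h(j) + 12. The first term is divisible by 2 by the inductive hypothesis, and 12 is divisible by 2. Hence 2 | h(j+1).
By induction, the statement is established for all m ≥ 0.
Therefore the largest such d is 2.

d = 2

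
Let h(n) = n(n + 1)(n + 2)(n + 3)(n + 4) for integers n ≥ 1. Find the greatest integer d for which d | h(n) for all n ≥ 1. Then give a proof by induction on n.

Computing the first values: h(1) = 120 and h(2) = 720; gcd(120, 720) = 120, so d ≤ 120.
We prove 120 | n(n + 1)(n + 2)(n + 3)(n + 4) for all n ≥ 1 by induction on n.
Base case (n = 1): h(1) = 120 = 120·(1), so 120 | h(1).
For the inductive step, assume it holds for an arbitrary r ≥ 1, i.e. 120 | h(r). Then
h(r+1) − h(r) = (r+1)·(r+2)·(r+3)·(r+4)·(r+5) − r·(r+1)·(r+2)·(r+3)·(r+4) = (r+1)·(r+2)·(r+3)·(r+4)·[(r+5) − r] = 5·(r+1)·(r+2)·(r+3)·(r+4). The product of 4 consecutive integers is divisible by (4)! = 24, so h(r+1) − h(r) is divisible by 5·24 = 120. By the inductive hypothesis 120 | h(r), hence 120 | h(r+1).
Hence, by induction on n, the claim holds for every n ≥ 1.
Therefore the largest such d is 120.

d = 120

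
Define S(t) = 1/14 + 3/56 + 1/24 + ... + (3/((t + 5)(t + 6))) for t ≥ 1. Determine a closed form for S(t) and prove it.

We claim S(t) = t/(2(t + 6)) for all t ≥ 1.
When t = 1: S(1) = 1/14, and the closed form gives 1/14. They agree.
For the inductive step, assume it holds for an arbitrary m ≥ 1, so S(m) = m/(2(m + 6)).
Then S(m+1) = S(m) + (3/((m + 6)(m + 7))) = (m/(2(m + 6))) + (3/((m + 6)(m + 7))).
Simplifying, S(m+1) = (m + 1)/(2(m + 7)) = (m+1)/(2((m+1) + 6)),
which is the closed form with t = m+1.
This completes the induction.

S(t) = t/(2(t + 6))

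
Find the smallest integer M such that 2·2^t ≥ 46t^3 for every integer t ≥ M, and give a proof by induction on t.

M = 17

At t = 16: 131072 < 188416, so the inequality fails and M ≥ 17. We prove 2·2^t ≥ 46t^3 for all t ≥ 17.
When t = 17: 2·2^t = 262144 and 46t^3 = 225998, so 262144 ≥ 225998.
Inductive step: suppose the statement holds for some m ≥ 17, so 2·2^m ≥ 46m^3.
Then 2·2^(m + 1) = 2·(2·2^m) ≥ 2·(46m^3).
Also, for m ≥ 17 we have 2·(46m^3) ≥ 46(m+1)^3, since 2 ≥ (1 + 1/m)^3 for all m ≥ 17.
Combining, 2·2^(m + 1) ≥ 46(m+1)^3.
This completes the induction.
Hence the smallest such M is 17.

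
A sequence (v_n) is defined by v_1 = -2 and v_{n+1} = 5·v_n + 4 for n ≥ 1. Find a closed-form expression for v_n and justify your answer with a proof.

v_n = -5^(n - 1) - 1

Computing the first terms: v_1 = -2, v_2 = -6, v_3 = -26. This suggests v_n = -5^(n - 1) - 1.
For the base case n = 1: the formula gives -2 = -2 = v_1.
Suppose the result is true for n = p, so v_p = -5^(p - 1) - 1.
Then v_{p+1} = 5·v_p + 4 = 5·(-5^(p - 1) - 1) + 4 = -5^p - 1 = -5^((p+1) - 1) - 1,
which is the claimed formula at n = p+1.
Hence, by induction on n, the claim holds for every n ≥ 1.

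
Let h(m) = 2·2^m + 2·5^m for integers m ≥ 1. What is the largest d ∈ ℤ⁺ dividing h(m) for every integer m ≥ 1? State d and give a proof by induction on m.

Computing the first values: h(1) = 14 and h(2) = 58; gcd(14, 58) = 2, so d ≤ 2.
We prove 2 | 2·2^m + 2·5^m for all m ≥ 1 by induction on m.
When m = 1: h(1) = 14 = 2·(7), so 2 | h(1).
Inductive step: assume the claim holds for m = p, i.e. 2 | h(p). Then
h(p+1) − 5·h(p) = (2·2^(p+1) + 2·5^(p+1)) − 5·(2·2^p + 2·5^p) = (2)·2^p·(2 − 5) = (-6)·2^p. Since 2 | h(p) by the inductive hypothesis, 2 | 5·h(p); and 2 | -6 since -6 = 2·-3. Therefore 2 | h(p+1).
By the principle of mathematical induction, the result holds for all m ≥ 1.
Therefore the largest such d is 2.

d = 2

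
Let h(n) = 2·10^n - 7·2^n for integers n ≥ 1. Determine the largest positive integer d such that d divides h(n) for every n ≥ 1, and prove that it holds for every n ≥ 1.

d = 2

Computing the first values: h(1) = 6 and h(2) = 172; gcd(6, 172) = 2, so d ≤ 2.
We prove 2 | 2·10^n - 7·2^n for all n ≥ 1 by induction on n.
Base step (n = 1): h(1) = 6 = 2·(3), so 2 | h(1).
Inductive step: suppose the statement holds for some p ≥ 1, i.e. 2 | h(p). Then
h(p+1) − 10·h(p) = (2·10^(p+1) - 7·2^(p+1)) − 10·(2·10^p - 7·2^p) = (-7)·2^p·(2 − 10) = (56)·2^p. Since 2 | h(p) by the inductive hypothesis, 2 | 10·h(p); and 2 | 56 since 56 = 2·28. Therefore 2 | h(p+1).
By induction, the statement is established for all n ≥ 1.
Therefore the largest such d is 2.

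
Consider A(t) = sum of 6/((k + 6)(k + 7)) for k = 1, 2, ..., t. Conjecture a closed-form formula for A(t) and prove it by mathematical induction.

We claim A(t) = 6t/(7(t + 7)) for all t ≥ 1.
Base case (t = 1): A(1) = 3/28, and the closed form gives 3/28. They agree.
Inductive step: suppose the statement holds for some k ≥ 1, so A(k) = 6k/(7(k + 7)).
Then A(k+1) = A(k) + (6/((k + 7)(k + 8))) = (6k/(7(k + 7))) + (6/((k + 7)(k + 8))).
Simplifying, A(k+1) = 6(k + 1)/(7(k + 8)) = 6(k+1)/(7((k+1) + 7)),
which is the closed form with t = k+1.
This completes the induction.

A(t) = 6t/(7(t + 7))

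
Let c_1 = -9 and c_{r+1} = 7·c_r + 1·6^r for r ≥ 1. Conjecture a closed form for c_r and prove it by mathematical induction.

c_r = -6^r - 3·7^(r - 1)

Computing the first terms: c_1 = -9, c_2 = -57, c_3 = -363. This suggests c_r = -6^r - 3·7^(r - 1).
Base step (r = 1): the formula gives -9 = -9 = c_1.
Inductive step: assume the claim holds for r = k, so c_k = -6^k - 3·7^(k - 1).
Then c_{k+1} = 7·c_k + 1·6^k = 7·(-6^k - 3·7^(k - 1)) + 1·6^k = -6^(k + 1) - 3·7^k = -6^(k+1) - 3·7^((k+1) - 1),
which is the claimed formula at r = k+1.
By the principle of mathematical induction, the result holds for all r ≥ 1.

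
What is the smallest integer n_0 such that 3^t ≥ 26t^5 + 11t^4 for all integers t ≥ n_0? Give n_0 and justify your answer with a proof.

At t = 15: 14348907 < 20300625, so the inequality fails and n_0 ≥ 16. We prove 3^t ≥ 26t^5 + 11t^4 for all t ≥ 16.
When t = 16: 3^t = 43046721 and 26t^5 + 11t^4 = 27983872, so 43046721 ≥ 27983872.
For the inductive step, assume it holds for an arbitrary k ≥ 16, so 3^k ≥ 26k^5 + 11k^4.
Then 3^(k + 1) = 3·(3^k) ≥ 3·(26k^5 + 11k^4).
Also, for k ≥ 16 we have 3·(26k^5 + 11k^4) ≥ 26(k+1)^5 + 11(k+1)^4, since 3·(26k^5 + 11k^4) − (26(k+1)^5 + 11(k+1)^4) = 52k^5 - 108k^4 - 304k^3 - 326k^2 - 174k - 37, which is nonnegative for all k ≥ 16.
Combining, 3^(k + 1) ≥ 26(k+1)^5 + 11(k+1)^4.
This completes the induction.
Hence the smallest such n_0 is 16.

n_0 = 16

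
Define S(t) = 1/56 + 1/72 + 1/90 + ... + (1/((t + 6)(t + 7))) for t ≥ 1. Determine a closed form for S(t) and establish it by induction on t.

We claim S(t) = t/(7(t + 7)) for all t ≥ 1.
Base step (t = 1): S(1) = 1/56, and the closed form gives 1/56. They agree.
Inductive step: assume the claim holds for t = r, so S(r) = r/(7(r + 7)).
Then S(r+1) = S(r) + (1/((r + 7)(r + 8))) = (r/(7(r + 7))) + (1/((r + 7)(r + 8))).
Simplifying, S(r+1) = (r + 1)/(7(r + 8)) = (r+1)/(7((r+1) + 7)),
which is the closed form with t = r+1.
Hence, by induction on t, the claim holds for every t ≥ 1.

S(t) = t/(7(t + 7))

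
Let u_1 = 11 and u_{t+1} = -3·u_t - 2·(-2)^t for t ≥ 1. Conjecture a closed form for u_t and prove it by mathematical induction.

u_t = (-2)^(t + 1) + 7(-3)^(t - 1)

Computing the first terms: u_1 = 11, u_2 = -29, u_3 = 79. This suggests u_t = (-2)^(t + 1) + 7(-3)^(t - 1).
For the base case t = 1: the formula gives 11 = 11 = u_1.
Inductive step: assume the claim holds for t = r, so u_r = (-2)^(r + 1) + 7(-3)^(r - 1).
Then u_{r+1} = -3·u_r - 2·(-2)^r = -3·((-2)^(r + 1) + 7(-3)^(r - 1)) - 2·(-2)^r = (-2)^(r + 2) + 7(-3)^r = (-2)^((r+1) + 1) + 7(-3)^((r+1) - 1),
which is the claimed formula at t = r+1.
Hence, by induction on t, the claim holds for every t ≥ 1.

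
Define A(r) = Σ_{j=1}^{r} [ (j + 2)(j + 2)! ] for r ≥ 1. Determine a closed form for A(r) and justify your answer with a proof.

We claim A(r) = (r + 3)! - 6 for all r ≥ 1.
For the base case r = 1: A(1) = 18, and the closed form gives 18. They agree.
Inductive step: suppose the statement holds for some j ≥ 1, so A(j) = (j + 3)! - 6.
Then A(j+1) = A(j) + ((j + 3)(j + 3)!) = ((j + 3)! - 6) + ((j + 3)(j + 3)!).
Simplifying, A(j+1) = ((j+1) + 3)! - 6,
which is the closed form with r = j+1.
This completes the induction.

A(r) = (r + 3)! - 6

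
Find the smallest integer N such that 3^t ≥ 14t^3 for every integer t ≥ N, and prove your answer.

N = 9

At t = 8: 6561 < 7168, so the inequality fails and N ≥ 9. We prove 3^t ≥ 14t^3 for all t ≥ 9.
Base step (t = 9): 3^t = 19683 and 14t^3 = 10206, so 19683 ≥ 10206.
For the inductive step, assume it holds for an arbitrary k ≥ 9, so 3^k ≥ 14k^3.
Then 3^(k + 1) = 3·(3^k) ≥ 3·(14k^3).
Also, for k ≥ 9 we have 3·(14k^3) ≥ 14(k+1)^3, since 3 ≥ (1 + 1/k)^3 for all k ≥ 9.
Combining, 3^(k + 1) ≥ 14(k+1)^3.
Hence, by induction on t, the claim holds for every t ≥ 9.
Hence the smallest such N is 9.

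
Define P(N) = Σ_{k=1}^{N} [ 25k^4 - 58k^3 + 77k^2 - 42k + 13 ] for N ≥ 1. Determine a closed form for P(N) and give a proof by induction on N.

We claim P(N) = N(5N^4 - 2N^3 + 5N^2 + 3N + 4) for all N ≥ 1.
Base case (N = 1): P(1) = 15, and the closed form gives 15. They agree.
Inductive step: suppose the statement holds for some k ≥ 1, so P(k) = k(5k^4 - 2k^3 + 5k^2 + 3k + 4).
Then P(k+1) = P(k) + (25k^4 + 42k^3 + 53k^2 + 38k + 15) = (k(5k^4 - 2k^3 + 5k^2 + 3k + 4)) + (25k^4 + 42k^3 + 53k^2 + 38k + 15).
Simplifying, P(k+1) = (k + 1)(5k^4 + 18k^3 + 29k^2 + 27k + 15) = (k+1)(5(k+1)^4 - 2(k+1)^3 + 5(k+1)^2 + 3(k+1) + 4),
which is the closed form with N = k+1.
By the principle of mathematical induction, the result holds for all N ≥ 1.

P(N) = N(5N^4 - 2N^3 + 5N^2 + 3N + 4)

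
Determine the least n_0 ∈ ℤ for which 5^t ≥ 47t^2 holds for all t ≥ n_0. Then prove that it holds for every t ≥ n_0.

At t = 4: 625 < 752, so the inequality fails and n_0 ≥ 5. We prove 5^t ≥ 47t^2 for all t ≥ 5.
Base step (t = 5): 5^t = 3125 and 47t^2 = 1175, so 3125 ≥ 1175.
Inductive step: assume the claim holds for t = p, so 5^p ≥ 47p^2.
Then 5^(p + 1) = 5·(5^p) ≥ 5·(47p^2).
Also, for p ≥ 5 we have 5·(47p^2) ≥ 47(p+1)^2, since 5 ≥ (1 + 1/p)^2 for all p ≥ 5.
Combining, 5^(p + 1) ≥ 47(p+1)^2.
This completes the induction.
Hence the smallest such n_0 is 5.

n_0 = 5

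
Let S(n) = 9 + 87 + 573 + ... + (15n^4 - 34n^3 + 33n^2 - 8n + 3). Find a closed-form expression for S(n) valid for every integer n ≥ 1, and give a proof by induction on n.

S(n) = n(3n^4 - n^3 - n^2 + 4n + 4)

We claim S(n) = n(3n^4 - n^3 - n^2 + 4n + 4) for all n ≥ 1.
Base step (n = 1): S(1) = 9, and the closed form gives 9. They agree.
For the inductive step, assume it holds for an arbitrary i ≥ 1, so S(i) = i(3i^4 - i^3 - i^2 + 4i + 4).
Then S(i+1) = S(i) + (15i^4 + 26i^3 + 21i^2 + 16i + 9) = (i(3i^4 - i^3 - i^2 + 4i + 4)) + (15i^4 + 26i^3 + 21i^2 + 16i + 9).
Simplifying, S(i+1) = (i + 1)(3i^4 + 11i^3 + 14i^2 + 11i + 9) = (i+1)(3(i+1)^4 - (i+1)^3 - (i+1)^2 + 4(i+1) + 4),
which is the closed form with n = i+1.
By induction, the statement is established for all n ≥ 1.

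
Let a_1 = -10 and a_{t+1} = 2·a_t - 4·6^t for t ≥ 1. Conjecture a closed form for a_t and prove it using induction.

Computing the first terms: a_1 = -10, a_2 = -44, a_3 = -232. This suggests a_t = -2^(t + 1) - 6^t.
For the base case t = 1: the formula gives -10 = -10 = a_1.
Inductive step: assume the claim holds for t = m, so a_m = -2^(m + 1) - 6^m.
Then a_{m+1} = 2·a_m - 4·6^m = 2·(-2^(m + 1) - 6^m) - 4·6^m = -2^(m + 2) - 6^(m + 1) = -2^((m+1) + 1) - 6^(m+1),
which is the claimed formula at t = m+1.
By the principle of mathematical induction, the result holds for all t ≥ 1.

a_t = -2^(t + 1) - 6^t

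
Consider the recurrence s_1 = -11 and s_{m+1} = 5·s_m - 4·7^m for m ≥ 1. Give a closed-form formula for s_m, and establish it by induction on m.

Computing the first terms: s_1 = -11, s_2 = -83, s_3 = -611. This suggests s_m = 3·5^(m - 1) - 2·7^m.
When m = 1: the formula gives -11 = -11 = s_1.
For the inductive step, assume it holds for an arbitrary r ≥ 1, so s_r = 3·5^(r - 1) - 2·7^r.
Then s_{r+1} = 5·s_r - 4·7^r = 5·(3·5^(r - 1) - 2·7^r) - 4·7^r = 3·5^r - 2·7^(r + 1) = 3·5^((r+1) - 1) - 2·7^(r+1),
which is the claimed formula at m = r+1.
By the principle of mathematical induction, the result holds for all m ≥ 1.

s_m = 3·5^(m - 1) - 2·7^m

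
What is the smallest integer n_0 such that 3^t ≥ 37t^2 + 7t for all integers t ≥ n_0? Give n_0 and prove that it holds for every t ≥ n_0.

At t = 6: 729 < 1374, so the inequality fails and n_0 ≥ 7. We prove 3^t ≥ 37t^2 + 7t for all t ≥ 7.
Base step (t = 7): 3^t = 2187 and 37t^2 + 7t = 1862, so 2187 ≥ 1862.
Inductive step: suppose the statement holds for some m ≥ 7, so 3^m ≥ 37m^2 + 7m.
Then 3^(m + 1) = 3·(3^m) ≥ 3·(37m^2 + 7m).
Also, for m ≥ 7 we have 3·(37m^2 + 7m) ≥ 37(m+1)^2 + 7(m+1), since 3·(37m^2 + 7m) − (37(m+1)^2 + 7(m+1)) = 74m^2 - 60m - 44, which is nonnegative for all m ≥ 7.
Combining, 3^(m + 1) ≥ 37(m+1)^2 + 7(m+1).
Hence, by induction on t, the claim holds for every t ≥ 7.
Hence the smallest such n_0 is 7.

n_0 = 7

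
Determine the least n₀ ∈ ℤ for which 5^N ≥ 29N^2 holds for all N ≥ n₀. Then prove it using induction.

At N = 3: 125 < 261, so the inequality fails and n₀ ≥ 4. We prove 5^N ≥ 29N^2 for all N ≥ 4.
Base case (N = 4): 5^N = 625 and 29N^2 = 464, so 625 ≥ 464.
For the inductive step, assume it holds for an arbitrary m ≥ 4, so 5^m ≥ 29m^2.
Then 5^(m + 1) = 5·(5^m) ≥ 5·(29m^2).
Also, for m ≥ 4 we have 5·(29m^2) ≥ 29(m+1)^2, since 5 ≥ (1 + 1/m)^2 for all m ≥ 4.
Combining, 5^(m + 1) ≥ 29(m+1)^2.
By the principle of mathematical induction, the result holds for all N ≥ 4.
Hence the smallest such n₀ is 4.

n₀ = 4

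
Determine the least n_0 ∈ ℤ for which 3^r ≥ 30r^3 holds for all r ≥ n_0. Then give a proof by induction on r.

At r = 9: 19683 < 21870, so the inequality fails and n_0 ≥ 10. We prove 3^r ≥ 30r^3 for all r ≥ 10.
Base case (r = 10): 3^r = 59049 and 30r^3 = 30000, so 59049 ≥ 30000.
For the inductive step, assume it holds for an arbitrary j ≥ 10, so 3^j ≥ 30j^3.
Then 3^(j + 1) = 3·(3^j) ≥ 3·(30j^3).
Also, for j ≥ 10 we have 3·(30j^3) ≥ 30(j+1)^3, since 3 ≥ (1 + 1/j)^3 for all j ≥ 10.
Combining, 3^(j + 1) ≥ 30(j+1)^3.
By the principle of mathematical induction, the result holds for all r ≥ 10.
Hence the smallest such n_0 is 10.

n_0 = 10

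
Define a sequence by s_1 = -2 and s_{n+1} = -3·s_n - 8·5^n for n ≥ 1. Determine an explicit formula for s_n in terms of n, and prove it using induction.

Computing the first terms: s_1 = -2, s_2 = -34, s_3 = -98. This suggests s_n = -(-3)^n - 5^n.
For the base case n = 1: the formula gives -2 = -2 = s_1.
Suppose the result is true for n = k, so s_k = -(-3)^k - 5^k.
Then s_{k+1} = -3·s_k - 8·5^k = -3·(-(-3)^k - 5^k) - 8·5^k = -(-3)^(k + 1) - 5^(k + 1),
which is the claimed formula at n = k+1.
This completes the induction.

s_n = -(-3)^n - 5^n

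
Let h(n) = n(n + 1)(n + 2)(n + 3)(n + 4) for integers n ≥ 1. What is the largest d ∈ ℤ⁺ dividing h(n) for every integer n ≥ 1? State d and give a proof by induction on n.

d = 120

Computing the first values: h(1) = 120 and h(2) = 720; gcd(120, 720) = 120, so d ≤ 120.
We prove 120 | n(n + 1)(n + 2)(n + 3)(n + 4) for all n ≥ 1 by induction on n.
Base step (n = 1): h(1) = 120 = 120·(1), so 120 | h(1).
Suppose the result is true for n = m, i.e. 120 | h(m). Then
h(m+1) − h(m) = (m+1)·(m+2)·(m+3)·(m+4)·(m+5) − m·(m+1)·(m+2)·(m+3)·(m+4) = (m+1)·(m+2)·(m+3)·(m+4)·[(m+5) − m] = 5·(m+1)·(m+2)·(m+3)·(m+4). The product of 4 consecutive integers is divisible by (4)! = 24, so h(m+1) − h(m) is divisible by 5·24 = 120. By the inductive hypothesis 120 | h(m), hence 120 | h(m+1).
Hence, by induction on n, the claim holds for every n ≥ 1.
Therefore the largest such d is 120.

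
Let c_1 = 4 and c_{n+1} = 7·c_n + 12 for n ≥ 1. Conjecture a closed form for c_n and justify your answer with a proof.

c_n = 6·7^(n - 1) - 2

Computing the first terms: c_1 = 4, c_2 = 40, c_3 = 292. This suggests c_n = 6·7^(n - 1) - 2.
When n = 1: the formula gives 4 = 4 = c_1.
Suppose the result is true for n = i, so c_i = 6·7^(i - 1) - 2.
Then c_{i+1} = 7·c_i + 12 = 7·(6·7^(i - 1) - 2) + 12 = 6·7^i - 2 = 6·7^((i+1) - 1) - 2,
which is the claimed formula at n = i+1.
Hence, by induction on n, the claim holds for every n ≥ 1.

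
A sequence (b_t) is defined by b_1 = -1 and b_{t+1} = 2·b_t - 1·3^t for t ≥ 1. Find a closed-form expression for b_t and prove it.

b_t = 2^t - 3^t

Computing the first terms: b_1 = -1, b_2 = -5, b_3 = -19. This suggests b_t = 2^t - 3^t.
Base case (t = 1): the formula gives -1 = -1 = b_1.
Suppose the result is true for t = m, so b_m = 2^m - 3^m.
Then b_{m+1} = 2·b_m - 1·3^m = 2·(2^m - 3^m) - 1·3^m = 2^(m + 1) - 3^(m + 1),
which is the claimed formula at t = m+1.
By induction, the statement is established for all t ≥ 1.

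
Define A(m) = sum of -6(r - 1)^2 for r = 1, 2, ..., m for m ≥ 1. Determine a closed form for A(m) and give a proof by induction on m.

We claim A(m) = -m(m - 1)(2m - 1) for all m ≥ 1.
When m = 1: A(1) = 0, and the closed form gives 0. They agree.
Suppose the result is true for m = r, so A(r) = r(-2r^2 + 3r - 1).
Then A(r+1) = A(r) + (-6r^2) = (r(-2r^2 + 3r - 1)) + (-6r^2).
Simplifying, A(r+1) = -r(r + 1)(2r + 1) = -(r+1)((r+1) - 1)(2(r+1) - 1),
which is the closed form with m = r+1.
Hence, by induction on m, the claim holds for every m ≥ 1.

A(m) = -m(m - 1)(2m - 1)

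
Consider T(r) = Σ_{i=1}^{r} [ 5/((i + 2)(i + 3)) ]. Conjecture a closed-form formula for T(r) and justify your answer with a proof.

We claim T(r) = 5r/(3(r + 3)) for all r ≥ 1.
When r = 1: T(1) = 5/12, and the closed form gives 5/12. They agree.
Suppose the result is true for r = i, so T(i) = 5i/(3(i + 3)).
Then T(i+1) = T(i) + (5/((i + 3)(i + 4))) = (5i/(3(i + 3))) + (5/((i + 3)(i + 4))).
Simplifying, T(i+1) = 5(i + 1)/(3(i + 4)) = 5(i+1)/(3((i+1) + 3)),
which is the closed form with r = i+1.
Hence, by induction on r, the claim holds for every r ≥ 1.

T(r) = 5r/(3(r + 3))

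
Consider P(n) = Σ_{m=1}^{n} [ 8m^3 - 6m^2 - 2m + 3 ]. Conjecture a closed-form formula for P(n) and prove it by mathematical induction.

P(n) = n(2n^3 + 2n^2 - 2n + 1)

We claim P(n) = n(2n^3 + 2n^2 - 2n + 1) for all n ≥ 1.
Base case (n = 1): P(1) = 3, and the closed form gives 3. They agree.
Inductive step: assume the claim holds for n = m, so P(m) = m(2m^3 + 2m^2 - 2m + 1).
Then P(m+1) = P(m) + (8m^3 + 18m^2 + 10m + 3) = (m(2m^3 + 2m^2 - 2m + 1)) + (8m^3 + 18m^2 + 10m + 3).
Simplifying, P(m+1) = (m + 1)(2m^3 + 8m^2 + 8m + 3) = (m+1)(2(m+1)^3 + 2(m+1)^2 - 2(m+1) + 1),
which is the closed form with n = m+1.
By induction, the statement is established for all n ≥ 1.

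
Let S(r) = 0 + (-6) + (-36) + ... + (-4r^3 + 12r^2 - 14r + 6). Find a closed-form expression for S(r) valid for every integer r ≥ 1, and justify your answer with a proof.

S(r) = -r(r - 1)(r^2 - r + 1)

We claim S(r) = -r(r - 1)(r^2 - r + 1) for all r ≥ 1.
When r = 1: S(1) = 0, and the closed form gives 0. They agree.
Inductive step: assume the claim holds for r = m, so S(m) = m(-m^3 + 2m^2 - 2m + 1).
Then S(m+1) = S(m) + (-4m^3 - 2m) = (m(-m^3 + 2m^2 - 2m + 1)) + (-4m^3 - 2m).
Simplifying, S(m+1) = -m(m + 1)(m^2 + m + 1) = -(m+1)((m+1) - 1)((m+1)^2 - (m+1) + 1),
which is the closed form with r = m+1.
By the principle of mathematical induction, the result holds for all r ≥ 1.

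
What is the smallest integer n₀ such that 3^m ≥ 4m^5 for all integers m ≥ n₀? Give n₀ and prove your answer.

n₀ = 13

At m = 12: 531441 < 995328, so the inequality fails and n₀ ≥ 13. We prove 3^m ≥ 4m^5 for all m ≥ 13.
For the base case m = 13: 3^m = 1594323 and 4m^5 = 1485172, so 1594323 ≥ 1485172.
Inductive step: assume the claim holds for m = k, so 3^k ≥ 4k^5.
Then 3^(k + 1) = 3·(3^k) ≥ 3·(4k^5).
Also, for k ≥ 13 we have 3·(4k^5) ≥ 4(k+1)^5, since 3 ≥ (1 + 1/k)^5 for all k ≥ 13.
Combining, 3^(k + 1) ≥ 4(k+1)^5.
By the principle of mathematical induction, the result holds for all m ≥ 13.
Hence the smallest such n₀ is 13.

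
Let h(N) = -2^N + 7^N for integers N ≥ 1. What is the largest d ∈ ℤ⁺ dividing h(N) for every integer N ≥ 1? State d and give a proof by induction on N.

d = 5

Computing the first values: h(1) = 5 and h(2) = 45; gcd(5, 45) = 5, so d ≤ 5.
We prove 5 | -2^N + 7^N for all N ≥ 1 by induction on N.
For the base case N = 1: h(1) = 5 = 5·(1), so 5 | h(1).
For the inductive step, assume it holds for an arbitrary k ≥ 1, i.e. 5 | h(k). Then
7^{k+1} − 2^{k+1} = 7·7^k − 2·2^k = 7·(7^k − 2^k) + (5)·2^k. The first term is divisible by 5 by the inductive hypothesis, and the second term (5)·2^k is divisible by 5 since 5 | 5. Hence 5 | h(k+1).
Hence, by induction on N, the claim holds for every N ≥ 1.
Therefore the largest such d is 5.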